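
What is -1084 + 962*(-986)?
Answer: -949616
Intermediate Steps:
-1084 + 962*(-986) = -1084 - 948532 = -949616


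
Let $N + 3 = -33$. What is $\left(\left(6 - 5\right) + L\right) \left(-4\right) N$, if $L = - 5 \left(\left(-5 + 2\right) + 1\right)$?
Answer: $1584$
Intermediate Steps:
$L = 10$ ($L = - 5 \left(-3 + 1\right) = \left(-5\right) \left(-2\right) = 10$)
$N = -36$ ($N = -3 - 33 = -36$)
$\left(\left(6 - 5\right) + L\right) \left(-4\right) N = \left(\left(6 - 5\right) + 10\right) \left(-4\right) \left(-36\right) = \left(1 + 10\right) \left(-4\right) \left(-36\right) = 11 \left(-4\right) \left(-36\right) = \left(-44\right) \left(-36\right) = 1584$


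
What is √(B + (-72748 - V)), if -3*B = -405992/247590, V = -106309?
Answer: √57148609087885/41265 ≈ 183.20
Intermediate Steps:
B = 202996/371385 (B = -(-405992)/(3*247590) = -⅓*(-202996/123795) = 202996/371385 ≈ 0.54659)
√(B + (-72748 - V)) = √(202996/371385 + (-72748 - 1*(-106309))) = √(202996/371385 + (-72748 + 106309)) = √(202996/371385 + 33561) = √(12464254981/371385) = √57148609087885/41265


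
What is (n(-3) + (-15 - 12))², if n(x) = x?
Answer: 900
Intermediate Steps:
(n(-3) + (-15 - 12))² = (-3 + (-15 - 12))² = (-3 - 27)² = (-30)² = 900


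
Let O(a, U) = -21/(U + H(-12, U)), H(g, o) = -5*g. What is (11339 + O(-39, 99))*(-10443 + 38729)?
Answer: 16998754560/53 ≈ 3.2073e+8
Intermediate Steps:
O(a, U) = -21/(60 + U) (O(a, U) = -21/(U - 5*(-12)) = -21/(U + 60) = -21/(60 + U))
(11339 + O(-39, 99))*(-10443 + 38729) = (11339 - 21/(60 + 99))*(-10443 + 38729) = (11339 - 21/159)*28286 = (11339 - 21*1/159)*28286 = (11339 - 7/53)*28286 = (600960/53)*28286 = 16998754560/53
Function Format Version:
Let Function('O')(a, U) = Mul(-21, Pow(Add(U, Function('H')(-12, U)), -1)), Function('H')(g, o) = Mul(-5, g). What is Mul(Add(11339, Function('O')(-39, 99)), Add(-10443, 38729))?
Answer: Rational(16998754560, 53) ≈ 3.2073e+8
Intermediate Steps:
Function('O')(a, U) = Mul(-21, Pow(Add(60, U), -1)) (Function('O')(a, U) = Mul(-21, Pow(Add(U, Mul(-5, -12)), -1)) = Mul(-21, Pow(Add(U, 60), -1)) = Mul(-21, Pow(Add(60, U), -1)))
Mul(Add(11339, Function('O')(-39, 99)), Add(-10443, 38729)) = Mul(Add(11339, Mul(-21, Pow(Add(60, 99), -1))), Add(-10443, 38729)) = Mul(Add(11339, Mul(-21, Pow(159, -1))), 28286) = Mul(Add(11339, Mul(-21, Rational(1, 159))), 28286) = Mul(Add(11339, Rational(-7, 53)), 28286) = Mul(Rational(600960, 53), 28286) = Rational(16998754560, 53)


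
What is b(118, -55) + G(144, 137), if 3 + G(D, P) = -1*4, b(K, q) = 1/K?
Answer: -825/118 ≈ -6.9915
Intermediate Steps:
G(D, P) = -7 (G(D, P) = -3 - 1*4 = -3 - 4 = -7)
b(118, -55) + G(144, 137) = 1/118 - 7 = -825/118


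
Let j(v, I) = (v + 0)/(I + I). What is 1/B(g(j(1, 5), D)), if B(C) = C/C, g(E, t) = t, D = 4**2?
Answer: 1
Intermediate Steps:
D = 16
j(v, I) = v/(2*I) (j(v, I) = v/((2*I)) = v*(1/(2*I)) = v/(2*I))
B(C) = 1
1/B(g(j(1, 5), D)) = 1/1 = 1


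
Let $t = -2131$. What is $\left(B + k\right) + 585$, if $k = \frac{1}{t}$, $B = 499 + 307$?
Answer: $\frac{2964220}{2131} \approx 1391.0$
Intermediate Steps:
$B = 806$
$k = - \frac{1}{2131}$ ($k = \frac{1}{-2131} = - \frac{1}{2131} \approx -0.00046926$)
$\left(B + k\right) + 585 = \left(806 - \frac{1}{2131}\right) + 585 = \frac{1717585}{2131} + 585 = \frac{2964220}{2131}$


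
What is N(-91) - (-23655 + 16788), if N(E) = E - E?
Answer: 6867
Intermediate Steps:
N(E) = 0
N(-91) - (-23655 + 16788) = 0 - (-23655 + 16788) = 0 - 1*(-6867) = 0 + 6867 = 6867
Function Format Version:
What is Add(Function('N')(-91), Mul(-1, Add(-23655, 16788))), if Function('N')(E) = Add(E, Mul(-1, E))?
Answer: 6867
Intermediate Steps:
Function('N')(E) = 0
Add(Function('N')(-91), Mul(-1, Add(-23655, 16788))) = Add(0, Mul(-1, Add(-23655, 16788))) = Add(0, Mul(-1, -6867)) = Add(0, 6867) = 6867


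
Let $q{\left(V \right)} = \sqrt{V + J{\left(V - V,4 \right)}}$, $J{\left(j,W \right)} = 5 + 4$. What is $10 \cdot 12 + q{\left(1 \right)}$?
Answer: $120 + \sqrt{10} \approx 123.16$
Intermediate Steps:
$J{\left(j,W \right)} = 9$
$q{\left(V \right)} = \sqrt{9 + V}$ ($q{\left(V \right)} = \sqrt{V + 9} = \sqrt{9 + V}$)
$10 \cdot 12 + q{\left(1 \right)} = 10 \cdot 12 + \sqrt{9 + 1} = 120 + \sqrt{10}$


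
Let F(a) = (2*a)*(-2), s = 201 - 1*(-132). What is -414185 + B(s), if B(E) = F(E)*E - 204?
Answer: -857945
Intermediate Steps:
s = 333 (s = 201 + 132 = 333)
F(a) = -4*a
B(E) = -204 - 4*E**2 (B(E) = (-4*E)*E - 204 = -4*E**2 - 204 = -204 - 4*E**2)
-414185 + B(s) = -414185 + (-204 - 4*333**2) = -414185 + (-204 - 4*110889) = -414185 + (-204 - 443556) = -414185 - 443760 = -857945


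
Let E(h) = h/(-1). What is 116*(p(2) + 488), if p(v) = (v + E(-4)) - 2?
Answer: 57072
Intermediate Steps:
E(h) = -h (E(h) = h*(-1) = -h)
p(v) = 2 + v (p(v) = (v - 1*(-4)) - 2 = (v + 4) - 2 = (4 + v) - 2 = 2 + v)
116*(p(2) + 488) = 116*((2 + 2) + 488) = 116*(4 + 488) = 116*492 = 57072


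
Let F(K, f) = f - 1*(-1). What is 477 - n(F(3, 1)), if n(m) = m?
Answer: 475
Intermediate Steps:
F(K, f) = 1 + f (F(K, f) = f + 1 = 1 + f)
477 - n(F(3, 1)) = 477 - (1 + 1) = 477 - 1*2 = 477 - 2 = 475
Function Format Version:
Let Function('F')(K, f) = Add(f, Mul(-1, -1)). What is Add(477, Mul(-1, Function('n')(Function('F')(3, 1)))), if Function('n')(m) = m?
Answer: 475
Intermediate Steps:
Function('F')(K, f) = Add(1, f) (Function('F')(K, f) = Add(f, 1) = Add(1, f))
Add(477, Mul(-1, Function('n')(Function('F')(3, 1)))) = Add(477, Mul(-1, Add(1, 1))) = Add(477, Mul(-1, 2)) = Add(477, -2) = 475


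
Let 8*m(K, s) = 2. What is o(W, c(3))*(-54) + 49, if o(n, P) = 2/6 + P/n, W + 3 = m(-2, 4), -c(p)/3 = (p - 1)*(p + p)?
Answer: -7435/11 ≈ -675.91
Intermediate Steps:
c(p) = -6*p*(-1 + p) (c(p) = -3*(p - 1)*(p + p) = -3*(-1 + p)*2*p = -6*p*(-1 + p))
m(K, s) = ¼ (m(K, s) = (⅛)*2 = ¼)
W = -11/4 (W = -3 + ¼ = -11/4 ≈ -2.7500)
o(n, P) = ⅓ + P/n (o(n, P) = 2*(⅙) + P/n = ⅓ + P/n)
o(W, c(3))*(-54) + 49 = ((6*3*(1 - 1*3) + (⅓)*(-11/4))/(-11/4))*(-54) + 49 = -4*(6*3*(1 - 3) - 11/12)/11*(-54) + 49 = -4*(6*3*(-2) - 11/12)/11*(-54) + 49 = -4*(-36 - 11/12)/11*(-54) + 49 = -4/11*(-443/12)*(-54) + 49 = (443/33)*(-54) + 49 = -7974/11 + 49 = -7435/11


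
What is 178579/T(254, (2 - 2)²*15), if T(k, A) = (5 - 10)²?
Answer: 178579/25 ≈ 7143.2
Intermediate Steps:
T(k, A) = 25 (T(k, A) = (-5)² = 25)
178579/T(254, (2 - 2)²*15) = 178579/25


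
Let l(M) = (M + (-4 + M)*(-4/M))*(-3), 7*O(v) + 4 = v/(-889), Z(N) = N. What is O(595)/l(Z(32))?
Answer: 1186/152019 ≈ 0.0078017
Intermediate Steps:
O(v) = -4/7 - v/6223 (O(v) = -4/7 + (v/(-889))/7 = -4/7 + (v*(-1/889))/7 = -4/7 + (-v/889)/7 = -4/7 - v/6223)
l(M) = -3*M + 12*(-4 + M)/M (l(M) = (M - 4*(-4 + M)/M)*(-3) = -3*M + 12*(-4 + M)/M)
O(595)/l(Z(32)) = (-4/7 - 1/6223*595)/(12 - 48/32 - 3*32) = (-4/7 - 85/889)/(12 - 48*1/32 - 96) = -593/(889*(12 - 3/2 - 96)) = -593/(889*(-171/2)) = -593/889*(-2/171) = 1186/152019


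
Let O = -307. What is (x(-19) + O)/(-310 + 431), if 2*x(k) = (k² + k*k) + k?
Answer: 89/242 ≈ 0.36777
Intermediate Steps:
x(k) = k² + k/2 (x(k) = ((k² + k*k) + k)/2 = ((k² + k²) + k)/2 = (2*k² + k)/2 = (k + 2*k²)/2 = k² + k/2)
(x(-19) + O)/(-310 + 431) = (-19*(½ - 19) - 307)/(-310 + 431) = (-19*(-37/2) - 307)/121 = (703/2 - 307)*(1/121) = (89/2)*(1/121) = 89/242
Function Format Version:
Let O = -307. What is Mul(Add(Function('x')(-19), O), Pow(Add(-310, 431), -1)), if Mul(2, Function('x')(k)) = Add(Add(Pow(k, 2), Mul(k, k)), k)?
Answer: Rational(89, 242) ≈ 0.36777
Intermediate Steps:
Function('x')(k) = Add(Pow(k, 2), Mul(Rational(1, 2), k)) (Function('x')(k) = Mul(Rational(1, 2), Add(Add(Pow(k, 2), Mul(k, k)), k)) = Mul(Rational(1, 2), Add(Add(Pow(k, 2), Pow(k, 2)), k)) = Mul(Rational(1, 2), Add(Mul(2, Pow(k, 2)), k)) = Mul(Rational(1, 2), Add(k, Mul(2, Pow(k, 2)))) = Add(Pow(k, 2), Mul(Rational(1, 2), k)))
Mul(Add(Function('x')(-19), O), Pow(Add(-310, 431), -1)) = Mul(Add(Mul(-19, Add(Rational(1, 2), -19)), -307), Pow(Add(-310, 431), -1)) = Mul(Add(Mul(-19, Rational(-37, 2)), -307), Pow(121, -1)) = Mul(Add(Rational(703, 2), -307), Rational(1, 121)) = Mul(Rational(89, 2), Rational(1, 121)) = Rational(89, 242)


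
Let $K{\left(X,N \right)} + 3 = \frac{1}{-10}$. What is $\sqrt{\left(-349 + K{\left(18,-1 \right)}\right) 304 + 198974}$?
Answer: $\frac{\sqrt{2298390}}{5} \approx 303.21$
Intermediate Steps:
$K{\left(X,N \right)} = - \frac{31}{10}$ ($K{\left(X,N \right)} = -3 + \frac{1}{-10} = -3 - \frac{1}{10} = - \frac{31}{10}$)
$\sqrt{\left(-349 + K{\left(18,-1 \right)}\right) 304 + 198974} = \sqrt{\left(-349 - \frac{31}{10}\right) 304 + 198974} = \sqrt{\left(- \frac{3521}{10}\right) 304 + 198974} = \sqrt{- \frac{535192}{5} + 198974} = \sqrt{\frac{459678}{5}} = \frac{\sqrt{2298390}}{5}$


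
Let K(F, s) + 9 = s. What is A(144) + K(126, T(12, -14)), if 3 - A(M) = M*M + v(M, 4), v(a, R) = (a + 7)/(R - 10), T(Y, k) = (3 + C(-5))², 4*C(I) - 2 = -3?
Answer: -994045/48 ≈ -20709.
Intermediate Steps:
C(I) = -¼ (C(I) = ½ + (¼)*(-3) = ½ - ¾ = -¼)
T(Y, k) = 121/16 (T(Y, k) = (3 - ¼)² = (11/4)² = 121/16)
K(F, s) = -9 + s
v(a, R) = (7 + a)/(-10 + R)
A(M) = 25/6 - M² + M/6 (A(M) = 3 - (M*M + (7 + M)/(-10 + 4)) = 3 - (M² + (7 + M)/(-6)) = 3 - (M² - (7 + M)/6) = 3 - (M² + (-7/6 - M/6)) = 3 - (-7/6 + M² - M/6) = 3 + (7/6 - M² + M/6) = 25/6 - M² + M/6)
A(144) + K(126, T(12, -14)) = (25/6 - 1*144² + (⅙)*144) + (-9 + 121/16) = (25/6 - 1*20736 + 24) - 23/16 = (25/6 - 20736 + 24) - 23/16 = -124247/6 - 23/16 = -994045/48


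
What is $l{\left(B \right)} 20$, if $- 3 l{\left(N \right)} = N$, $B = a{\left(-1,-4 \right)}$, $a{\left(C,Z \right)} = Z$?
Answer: $\frac{80}{3} \approx 26.667$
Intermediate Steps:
$B = -4$
$l{\left(N \right)} = - \frac{N}{3}$
$l{\left(B \right)} 20 = \left(- \frac{1}{3}\right) \left(-4\right) 20 = \frac{4}{3} \cdot 20 = \frac{80}{3}$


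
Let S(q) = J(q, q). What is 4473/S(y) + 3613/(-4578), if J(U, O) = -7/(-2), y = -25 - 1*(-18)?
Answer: 5847071/4578 ≈ 1277.2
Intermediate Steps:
y = -7 (y = -25 + 18 = -7)
J(U, O) = 7/2 (J(U, O) = -7*(-½) = 7/2)
S(q) = 7/2
4473/S(y) + 3613/(-4578) = 4473/(7/2) + 3613/(-4578) = 4473*(2/7) + 3613*(-1/4578) = 1278 - 3613/4578 = 5847071/4578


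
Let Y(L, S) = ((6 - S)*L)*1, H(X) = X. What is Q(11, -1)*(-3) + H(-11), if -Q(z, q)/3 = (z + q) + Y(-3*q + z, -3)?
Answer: 1213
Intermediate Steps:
Y(L, S) = L*(6 - S) (Y(L, S) = (L*(6 - S))*1 = L*(6 - S))
Q(z, q) = -30*z + 78*q (Q(z, q) = -3*((z + q) + (-3*q + z)*(6 - 1*(-3))) = -3*((q + z) + (z - 3*q)*(6 + 3)) = -3*((q + z) + (z - 3*q)*9) = -3*((q + z) + (-27*q + 9*z)) = -3*(-26*q + 10*z) = -30*z + 78*q)
Q(11, -1)*(-3) + H(-11) = (-30*11 + 78*(-1))*(-3) - 11 = (-330 - 78)*(-3) - 11 = -408*(-3) - 11 = 1224 - 11 = 1213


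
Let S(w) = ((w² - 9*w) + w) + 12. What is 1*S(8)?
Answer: 12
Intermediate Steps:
S(w) = 12 + w² - 8*w (S(w) = (w² - 8*w) + 12 = 12 + w² - 8*w)
1*S(8) = 1*(12 + 8² - 8*8) = 1*(12 + 64 - 64) = 1*12 = 12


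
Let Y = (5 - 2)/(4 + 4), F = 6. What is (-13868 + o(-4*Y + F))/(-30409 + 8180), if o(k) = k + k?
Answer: 13859/22229 ≈ 0.62346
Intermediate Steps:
Y = 3/8 ≈ 0.37500
o(k) = 2*k
(-13868 + o(-4*Y + F))/(-30409 + 8180) = (-13868 + 2*(-4*3/8 + 6))/(-30409 + 8180) = (-13868 + 2*(-3/2 + 6))/(-22229) = (-13868 + 2*(9/2))*(-1/22229) = (-13868 + 9)*(-1/22229) = -13859*(-1/22229) = 13859/22229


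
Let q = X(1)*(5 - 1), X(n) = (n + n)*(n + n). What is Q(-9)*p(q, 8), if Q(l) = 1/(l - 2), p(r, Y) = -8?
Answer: 8/11 ≈ 0.72727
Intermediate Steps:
X(n) = 4*n**2 (X(n) = (2*n)*(2*n) = 4*n**2)
q = 16 (q = (4*1**2)*(5 - 1) = (4*1)*4 = 4*4 = 16)
Q(l) = 1/(-2 + l)
Q(-9)*p(q, 8) = -8/(-2 - 9) = -8/(-11) = -1/11*(-8) = 8/11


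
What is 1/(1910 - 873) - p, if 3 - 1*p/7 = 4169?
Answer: 30240995/1037 ≈ 29162.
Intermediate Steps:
p = -29162 (p = 21 - 7*4169 = 21 - 29183 = -29162)
1/(1910 - 873) - p = 1/(1910 - 873) - 1*(-29162) = 1/1037 + 29162 = 30240995/1037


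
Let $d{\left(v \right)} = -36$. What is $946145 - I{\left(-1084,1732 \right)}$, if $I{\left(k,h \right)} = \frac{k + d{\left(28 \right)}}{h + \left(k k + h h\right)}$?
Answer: $\frac{987920140465}{1044153} \approx 9.4615 \cdot 10^{5}$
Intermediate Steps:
$I{\left(k,h \right)} = \frac{-36 + k}{h + h^{2} + k^{2}}$ ($I{\left(k,h \right)} = \frac{k - 36}{h + \left(k k + h h\right)} = \frac{-36 + k}{h + \left(k^{2} + h^{2}\right)} = \frac{-36 + k}{h + \left(h^{2} + k^{2}\right)} = \frac{-36 + k}{h + h^{2} + k^{2}}$)
$946145 - I{\left(-1084,1732 \right)} = 946145 - \frac{-36 - 1084}{1732 + 1732^{2} + \left(-1084\right)^{2}} = 946145 - \frac{1}{1732 + 2999824 + 1175056} \left(-1120\right) = 946145 - \frac{1}{4176612} \left(-1120\right) = 946145 - - \frac{280}{1044153} = 946145 + \frac{280}{1044153} = \frac{987920140465}{1044153}$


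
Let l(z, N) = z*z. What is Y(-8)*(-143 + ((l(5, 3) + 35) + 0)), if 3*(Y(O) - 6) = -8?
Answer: -830/3 ≈ -276.67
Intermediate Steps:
Y(O) = 10/3 (Y(O) = 6 + (⅓)*(-8) = 6 - 8/3 = 10/3)
l(z, N) = z²
Y(-8)*(-143 + ((l(5, 3) + 35) + 0)) = 10*(-143 + ((5² + 35) + 0))/3 = 10*(-143 + ((25 + 35) + 0))/3 = 10*(-143 + (60 + 0))/3 = 10*(-143 + 60)/3 = (10/3)*(-83) = -830/3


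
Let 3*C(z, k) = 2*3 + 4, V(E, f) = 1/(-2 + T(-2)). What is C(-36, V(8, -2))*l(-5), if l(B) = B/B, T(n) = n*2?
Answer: 10/3 ≈ 3.3333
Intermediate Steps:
T(n) = 2*n
V(E, f) = -⅙ (V(E, f) = 1/(-2 + 2*(-2)) = 1/(-2 - 4) = 1/(-6) = -⅙)
C(z, k) = 10/3 (C(z, k) = (2*3 + 4)/3 = (6 + 4)/3 = (⅓)*10 = 10/3)
l(B) = 1
C(-36, V(8, -2))*l(-5) = (10/3)*1 = 10/3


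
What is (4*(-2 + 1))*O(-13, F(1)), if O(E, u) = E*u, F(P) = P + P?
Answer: 104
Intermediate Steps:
F(P) = 2*P
(4*(-2 + 1))*O(-13, F(1)) = (4*(-2 + 1))*(-26) = (4*(-1))*(-13*2) = -4*(-26) = 104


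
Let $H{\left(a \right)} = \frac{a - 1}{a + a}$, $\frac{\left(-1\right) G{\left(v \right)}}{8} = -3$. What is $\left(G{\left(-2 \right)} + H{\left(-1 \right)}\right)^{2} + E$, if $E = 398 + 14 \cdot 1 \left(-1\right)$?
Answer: $1009$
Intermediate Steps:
$G{\left(v \right)} = 24$ ($G{\left(v \right)} = \left(-8\right) \left(-3\right) = 24$)
$H{\left(a \right)} = \frac{-1 + a}{2 a}$
$E = 384$ ($E = 398 + 14 \left(-1\right) = 398 - 14 = 384$)
$\left(G{\left(-2 \right)} + H{\left(-1 \right)}\right)^{2} + E = \left(24 + \frac{-1 - 1}{2 \left(-1\right)}\right)^{2} + 384 = \left(24 + \frac{1}{2} \left(-1\right) \left(-2\right)\right)^{2} + 384 = \left(24 + 1\right)^{2} + 384 = 25^{2} + 384 = 625 + 384 = 1009$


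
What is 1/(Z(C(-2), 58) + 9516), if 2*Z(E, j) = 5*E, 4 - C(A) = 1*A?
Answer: 1/9531 ≈ 0.00010492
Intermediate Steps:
C(A) = 4 - A
Z(E, j) = 5*E/2 (Z(E, j) = (5*E)/2 = 5*E/2)
1/(Z(C(-2), 58) + 9516) = 1/(5*(4 - 1*(-2))/2 + 9516) = 1/(5*(4 + 2)/2 + 9516) = 1/((5/2)*6 + 9516) = 1/(15 + 9516) = 1/9531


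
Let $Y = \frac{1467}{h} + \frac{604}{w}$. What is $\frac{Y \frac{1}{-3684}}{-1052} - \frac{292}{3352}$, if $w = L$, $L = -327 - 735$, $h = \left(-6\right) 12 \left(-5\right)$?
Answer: $- \frac{3004541643493}{34490849950080} \approx -0.087111$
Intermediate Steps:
$h = 360$ ($h = \left(-72\right) \left(-5\right) = 360$)
$L = -1062$
$w = -1062$
$Y = \frac{74473}{21240}$ ($Y = \frac{1467}{360} + \frac{604}{-1062} = 1467 \cdot \frac{1}{360} + 604 \left(- \frac{1}{1062}\right) = \frac{163}{40} - \frac{302}{531} = \frac{74473}{21240} \approx 3.5063$)
$\frac{Y \frac{1}{-3684}}{-1052} - \frac{292}{3352} = \frac{\frac{74473}{21240} \frac{1}{-3684}}{-1052} - \frac{292}{3352} = \frac{74473}{21240} \left(- \frac{1}{3684}\right) \left(- \frac{1}{1052}\right) - \frac{73}{838} = \left(- \frac{74473}{78248160}\right) \left(- \frac{1}{1052}\right) - \frac{73}{838} = \frac{74473}{82317064320} - \frac{73}{838} = - \frac{3004541643493}{34490849950080}$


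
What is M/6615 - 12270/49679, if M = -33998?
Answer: -252878956/46946655 ≈ -5.3865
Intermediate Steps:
M/6615 - 12270/49679 = -33998/6615 - 12270/49679 = -252878956/46946655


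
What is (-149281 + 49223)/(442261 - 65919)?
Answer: -50029/188171 ≈ -0.26587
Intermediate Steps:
(-149281 + 49223)/(442261 - 65919) = -100058/376342 = -100058*1/376342 = -50029/188171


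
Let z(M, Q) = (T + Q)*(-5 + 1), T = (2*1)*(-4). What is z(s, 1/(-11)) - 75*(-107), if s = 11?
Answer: 88631/11 ≈ 8057.4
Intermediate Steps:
T = -8 (T = 2*(-4) = -8)
z(M, Q) = 32 - 4*Q (z(M, Q) = (-8 + Q)*(-5 + 1) = (-8 + Q)*(-4) = 32 - 4*Q)
z(s, 1/(-11)) - 75*(-107) = (32 - 4/(-11)) - 75*(-107) = (32 - 4*(-1/11)) + 8025 = (32 + 4/11) + 8025 = 356/11 + 8025 = 88631/11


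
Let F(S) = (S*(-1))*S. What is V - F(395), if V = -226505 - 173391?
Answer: -243871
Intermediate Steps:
F(S) = -S**2 (F(S) = (-S)*S = -S**2)
V = -399896
V - F(395) = -399896 - (-1)*395**2 = -399896 - (-1)*156025 = -399896 - 1*(-156025) = -399896 + 156025 = -243871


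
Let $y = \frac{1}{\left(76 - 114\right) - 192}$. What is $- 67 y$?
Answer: $\frac{67}{230} \approx 0.2913$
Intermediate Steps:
$y = - \frac{1}{230}$ ($y = \frac{1}{-38 - 192} = \frac{1}{-230} = - \frac{1}{230} \approx -0.0043478$)
$- 67 y = \left(-67\right) \left(- \frac{1}{230}\right) = \frac{67}{230}$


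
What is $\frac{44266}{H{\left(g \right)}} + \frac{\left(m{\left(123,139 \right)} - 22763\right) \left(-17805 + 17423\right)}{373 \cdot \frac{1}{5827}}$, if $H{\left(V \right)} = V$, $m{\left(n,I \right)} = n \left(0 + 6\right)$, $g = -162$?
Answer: $\frac{3971077968241}{30213} \approx 1.3144 \cdot 10^{8}$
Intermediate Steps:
$m{\left(n,I \right)} = 6 n$ ($m{\left(n,I \right)} = n 6 = 6 n$)
$\frac{44266}{H{\left(g \right)}} + \frac{\left(m{\left(123,139 \right)} - 22763\right) \left(-17805 + 17423\right)}{373 \cdot \frac{1}{5827}} = \frac{44266}{-162} + \frac{\left(6 \cdot 123 - 22763\right) \left(-17805 + 17423\right)}{373 \cdot \frac{1}{5827}} = 44266 \left(- \frac{1}{162}\right) + \frac{\left(738 - 22763\right) \left(-382\right)}{373 \cdot \frac{1}{5827}} = - \frac{22133}{81} + \frac{\left(-22025\right) \left(-382\right)}{\frac{373}{5827}} = - \frac{22133}{81} + 8413550 \cdot \frac{5827}{373} = - \frac{22133}{81} + \frac{49025755850}{373} = \frac{3971077968241}{30213}$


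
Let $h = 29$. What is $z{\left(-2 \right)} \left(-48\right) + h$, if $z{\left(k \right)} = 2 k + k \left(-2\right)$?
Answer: $29$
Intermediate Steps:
$z{\left(k \right)} = 0$ ($z{\left(k \right)} = 2 k - 2 k = 0$)
$z{\left(-2 \right)} \left(-48\right) + h = 0 \left(-48\right) + 29 = 0 + 29 = 29$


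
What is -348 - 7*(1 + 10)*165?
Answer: -13053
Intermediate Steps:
-348 - 7*(1 + 10)*165 = -348 - 7*11*165 = -348 - 77*165 = -348 - 12705 = -13053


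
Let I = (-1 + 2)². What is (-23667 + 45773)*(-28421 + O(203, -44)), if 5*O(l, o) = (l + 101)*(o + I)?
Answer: -3430342762/5 ≈ -6.8607e+8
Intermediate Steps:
I = 1 (I = 1² = 1)
O(l, o) = (1 + o)*(101 + l)/5 (O(l, o) = ((l + 101)*(o + 1))/5 = ((101 + l)*(1 + o))/5 = ((1 + o)*(101 + l))/5 = (1 + o)*(101 + l)/5)
(-23667 + 45773)*(-28421 + O(203, -44)) = (-23667 + 45773)*(-28421 + (101/5 + (⅕)*203 + (101/5)*(-44) + (⅕)*203*(-44))) = 22106*(-28421 + (101/5 + 203/5 - 4444/5 - 8932/5)) = 22106*(-28421 - 13072/5) = 22106*(-155177/5) = -3430342762/5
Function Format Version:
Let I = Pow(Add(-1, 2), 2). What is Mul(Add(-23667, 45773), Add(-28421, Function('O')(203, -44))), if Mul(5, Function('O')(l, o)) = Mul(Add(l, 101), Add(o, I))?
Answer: Rational(-3430342762, 5) ≈ -6.8607e+8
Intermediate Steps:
I = 1 (I = Pow(1, 2) = 1)
Function('O')(l, o) = Mul(Rational(1, 5), Add(1, o), Add(101, l)) (Function('O')(l, o) = Mul(Rational(1, 5), Mul(Add(l, 101), Add(o, 1))) = Mul(Rational(1, 5), Mul(Add(101, l), Add(1, o))) = Mul(Rational(1, 5), Mul(Add(1, o), Add(101, l))) = Mul(Rational(1, 5), Add(1, o), Add(101, l)))
Mul(Add(-23667, 45773), Add(-28421, Function('O')(203, -44))) = Mul(Add(-23667, 45773), Add(-28421, Add(Rational(101, 5), Mul(Rational(1, 5), 203), Mul(Rational(101, 5), -44), Mul(Rational(1, 5), 203, -44)))) = Mul(22106, Add(-28421, Add(Rational(101, 5), Rational(203, 5), Rational(-4444, 5), Rational(-8932, 5)))) = Mul(22106, Add(-28421, Rational(-13072, 5))) = Mul(22106, Rational(-155177, 5)) = Rational(-3430342762, 5)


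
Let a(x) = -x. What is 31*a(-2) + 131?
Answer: 193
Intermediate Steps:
31*a(-2) + 131 = 31*(-1*(-2)) + 131 = 31*2 + 131 = 62 + 131 = 193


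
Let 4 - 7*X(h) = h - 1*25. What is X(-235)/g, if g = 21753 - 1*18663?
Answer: 44/3605 ≈ 0.012205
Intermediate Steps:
X(h) = 29/7 - h/7 (X(h) = 4/7 - (h - 1*25)/7 = 4/7 - (h - 25)/7 = 4/7 - (-25 + h)/7 = 4/7 + (25/7 - h/7) = 29/7 - h/7)
g = 3090 (g = 21753 - 18663 = 3090)
X(-235)/g = (29/7 - ⅐*(-235))/3090 = (29/7 + 235/7)*(1/3090) = (264/7)*(1/3090) = 44/3605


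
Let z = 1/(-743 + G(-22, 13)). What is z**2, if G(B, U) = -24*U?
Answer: 1/1113025 ≈ 8.9845e-7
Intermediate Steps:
z = -1/1055 (z = 1/(-743 - 24*13) = 1/(-743 - 312) = 1/(-1055) = -1/1055 ≈ -0.00094787)
z**2 = (-1/1055)**2 = 1/1113025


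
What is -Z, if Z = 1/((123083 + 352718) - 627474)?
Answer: 1/151673 ≈ 6.5931e-6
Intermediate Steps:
Z = -1/151673 (Z = 1/(475801 - 627474) = 1/(-151673) = -1/151673 ≈ -6.5931e-6)
-Z = -1*(-1/151673) = 1/151673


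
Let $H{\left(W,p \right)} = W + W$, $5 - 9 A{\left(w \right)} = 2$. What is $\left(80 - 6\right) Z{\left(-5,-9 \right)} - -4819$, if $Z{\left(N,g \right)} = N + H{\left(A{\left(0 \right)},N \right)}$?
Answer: $\frac{13495}{3} \approx 4498.3$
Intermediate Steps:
$A{\left(w \right)} = \frac{1}{3}$ ($A{\left(w \right)} = \frac{5}{9} - \frac{2}{9} = \frac{1}{3}$)
$H{\left(W,p \right)} = 2 W$
$Z{\left(N,g \right)} = \frac{2}{3} + N$ ($Z{\left(N,g \right)} = N + 2 \cdot \frac{1}{3} = N + \frac{2}{3} = \frac{2}{3} + N$)
$\left(80 - 6\right) Z{\left(-5,-9 \right)} - -4819 = \left(80 - 6\right) \left(\frac{2}{3} - 5\right) - -4819 = 74 \left(- \frac{13}{3}\right) + 4819 = - \frac{962}{3} + 4819 = \frac{13495}{3}$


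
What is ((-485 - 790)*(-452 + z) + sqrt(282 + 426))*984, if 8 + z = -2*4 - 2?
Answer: 589662000 + 1968*sqrt(177) ≈ 5.8969e+8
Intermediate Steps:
z = -18 (z = -8 + (-2*4 - 2) = -8 + (-8 - 2) = -8 - 10 = -18)
((-485 - 790)*(-452 + z) + sqrt(282 + 426))*984 = ((-485 - 790)*(-452 - 18) + sqrt(282 + 426))*984 = (-1275*(-470) + sqrt(708))*984 = (599250 + 2*sqrt(177))*984 = 589662000 + 1968*sqrt(177)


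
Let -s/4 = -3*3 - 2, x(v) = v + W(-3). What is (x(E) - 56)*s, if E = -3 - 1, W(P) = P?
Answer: -2772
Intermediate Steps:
E = -4
x(v) = -3 + v (x(v) = v - 3 = -3 + v)
s = 44 (s = -4*(-3*3 - 2) = -4*(-9 - 2) = -4*(-11) = 44)
(x(E) - 56)*s = ((-3 - 4) - 56)*44 = (-7 - 56)*44 = -63*44 = -2772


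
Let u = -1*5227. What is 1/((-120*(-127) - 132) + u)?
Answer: 1/9881 ≈ 0.00010120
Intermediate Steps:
u = -5227
1/((-120*(-127) - 132) + u) = 1/((-120*(-127) - 132) - 5227) = 1/((15240 - 132) - 5227) = 1/(15108 - 5227) = 1/9881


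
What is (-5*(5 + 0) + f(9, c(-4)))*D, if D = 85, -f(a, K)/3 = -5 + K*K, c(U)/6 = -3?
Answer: -83470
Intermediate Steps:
c(U) = -18 (c(U) = 6*(-3) = -18)
f(a, K) = 15 - 3*K² (f(a, K) = -3*(-5 + K*K) = -3*(-5 + K²) = 15 - 3*K²)
(-5*(5 + 0) + f(9, c(-4)))*D = (-5*(5 + 0) + (15 - 3*(-18)²))*85 = (-5*5 + (15 - 3*324))*85 = (-25 + (15 - 972))*85 = (-25 - 957)*85 = -982*85 = -83470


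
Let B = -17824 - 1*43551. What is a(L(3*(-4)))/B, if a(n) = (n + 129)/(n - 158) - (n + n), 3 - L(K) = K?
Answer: 4434/8776625 ≈ 0.00050521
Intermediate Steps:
L(K) = 3 - K
a(n) = -2*n + (129 + n)/(-158 + n) (a(n) = (129 + n)/(-158 + n) - 2*n = -2*n + (129 + n)/(-158 + n))
B = -61375 (B = -17824 - 43551 = -61375)
a(L(3*(-4)))/B = ((129 - 2*(3 - 3*(-4))² + 317*(3 - 3*(-4)))/(-158 + (3 - 3*(-4))))/(-61375) = ((129 - 2*(3 - 1*(-12))² + 317*(3 - 1*(-12)))/(-158 + (3 - 1*(-12))))*(-1/61375) = ((129 - 2*(3 + 12)² + 317*(3 + 12))/(-158 + (3 + 12)))*(-1/61375) = ((129 - 2*15² + 317*15)/(-158 + 15))*(-1/61375) = ((129 - 2*225 + 4755)/(-143))*(-1/61375) = -(129 - 450 + 4755)/143*(-1/61375) = -1/143*4434*(-1/61375) = -4434/143*(-1/61375) = 4434/8776625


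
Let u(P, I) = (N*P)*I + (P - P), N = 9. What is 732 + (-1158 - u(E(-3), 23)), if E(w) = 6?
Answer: -1668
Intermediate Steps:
u(P, I) = 9*I*P (u(P, I) = (9*P)*I + (P - P) = 9*I*P + 0 = 9*I*P)
732 + (-1158 - u(E(-3), 23)) = 732 + (-1158 - 9*23*6) = 732 + (-1158 - 1*1242) = 732 + (-1158 - 1242) = 732 - 2400 = -1668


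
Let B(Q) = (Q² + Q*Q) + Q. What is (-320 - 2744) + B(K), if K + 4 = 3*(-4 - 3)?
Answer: -1839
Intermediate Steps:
K = -25 (K = -4 + 3*(-4 - 3) = -4 + 3*(-7) = -4 - 21 = -25)
B(Q) = Q + 2*Q² (B(Q) = (Q² + Q²) + Q = 2*Q² + Q = Q + 2*Q²)
(-320 - 2744) + B(K) = (-320 - 2744) - 25*(1 + 2*(-25)) = -3064 - 25*(1 - 50) = -3064 - 25*(-49) = -3064 + 1225 = -1839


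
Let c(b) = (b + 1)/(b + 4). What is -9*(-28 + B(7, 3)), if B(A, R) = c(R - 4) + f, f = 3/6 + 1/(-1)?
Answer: 513/2 ≈ 256.50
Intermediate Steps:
c(b) = (1 + b)/(4 + b)
f = -½ (f = 3*(⅙) + 1*(-1) = ½ - 1 = -½ ≈ -0.50000)
B(A, R) = -½ + (-3 + R)/R (B(A, R) = (1 + (R - 4))/(4 + (R - 4)) - ½ = (1 + (-4 + R))/(4 + (-4 + R)) - ½ = (-3 + R)/R - ½ = -½ + (-3 + R)/R)
-9*(-28 + B(7, 3)) = -9*(-28 + (½)*(-6 + 3)/3) = -9*(-28 + (½)*(⅓)*(-3)) = -9*(-28 - ½) = -9*(-57/2) = 513/2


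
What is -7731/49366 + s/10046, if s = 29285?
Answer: 342004421/123982709 ≈ 2.7585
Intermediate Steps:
-7731/49366 + s/10046 = -7731/49366 + 29285/10046 = 342004421/123982709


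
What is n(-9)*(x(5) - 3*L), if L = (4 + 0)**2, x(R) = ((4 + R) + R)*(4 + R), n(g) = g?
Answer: -702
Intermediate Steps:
x(R) = (4 + R)*(4 + 2*R) (x(R) = (4 + 2*R)*(4 + R) = (4 + R)*(4 + 2*R))
L = 16 (L = 4**2 = 16)
n(-9)*(x(5) - 3*L) = -9*((16 + 2*5**2 + 12*5) - 3*16) = -9*((16 + 2*25 + 60) - 48) = -9*((16 + 50 + 60) - 48) = -9*(126 - 48) = -9*78 = -702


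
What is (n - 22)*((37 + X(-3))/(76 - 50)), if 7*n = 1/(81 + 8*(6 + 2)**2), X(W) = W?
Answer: -1552457/53963 ≈ -28.769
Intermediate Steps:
n = 1/4151 (n = 1/(7*(81 + 8*(6 + 2)**2)) = 1/(7*(81 + 8*8**2)) = 1/(7*(81 + 8*64)) = 1/(7*(81 + 512)) = (1/7)/593 = (1/7)*(1/593) = 1/4151 ≈ 0.00024091)
(n - 22)*((37 + X(-3))/(76 - 50)) = (1/4151 - 22)*((37 - 3)/(76 - 50)) = -3104914/(4151*26) = -91321/4151*17/13 = -1552457/53963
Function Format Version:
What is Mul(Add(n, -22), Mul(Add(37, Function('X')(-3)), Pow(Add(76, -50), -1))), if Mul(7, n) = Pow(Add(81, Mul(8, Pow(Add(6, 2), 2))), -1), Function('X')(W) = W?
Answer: Rational(-1552457, 53963) ≈ -28.769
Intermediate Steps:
n = Rational(1, 4151) (n = Mul(Rational(1, 7), Pow(Add(81, Mul(8, Pow(Add(6, 2), 2))), -1)) = Mul(Rational(1, 7), Pow(Add(81, Mul(8, Pow(8, 2))), -1)) = Mul(Rational(1, 7), Pow(Add(81, Mul(8, 64)), -1)) = Mul(Rational(1, 7), Pow(Add(81, 512), -1)) = Mul(Rational(1, 7), Pow(593, -1)) = Mul(Rational(1, 7), Rational(1, 593)) = Rational(1, 4151) ≈ 0.00024091)
Mul(Add(n, -22), Mul(Add(37, Function('X')(-3)), Pow(Add(76, -50), -1))) = Mul(Add(Rational(1, 4151), -22), Mul(Add(37, -3), Pow(Add(76, -50), -1))) = Mul(Rational(-91321, 4151), Mul(34, Pow(26, -1))) = Mul(Rational(-91321, 4151), Mul(34, Rational(1, 26))) = Mul(Rational(-91321, 4151), Rational(17, 13)) = Rational(-1552457, 53963)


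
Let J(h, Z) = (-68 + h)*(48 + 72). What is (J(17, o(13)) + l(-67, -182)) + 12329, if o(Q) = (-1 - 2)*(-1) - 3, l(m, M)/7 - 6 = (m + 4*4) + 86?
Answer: 6496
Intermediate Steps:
l(m, M) = 756 + 7*m (l(m, M) = 42 + 7*((m + 4*4) + 86) = 42 + 7*((m + 16) + 86) = 42 + 7*((16 + m) + 86) = 42 + 7*(102 + m) = 42 + (714 + 7*m) = 756 + 7*m)
o(Q) = 0 (o(Q) = -3*(-1) - 3 = 3 - 3 = 0)
J(h, Z) = -8160 + 120*h (J(h, Z) = (-68 + h)*120 = -8160 + 120*h)
(J(17, o(13)) + l(-67, -182)) + 12329 = ((-8160 + 120*17) + (756 + 7*(-67))) + 12329 = ((-8160 + 2040) + (756 - 469)) + 12329 = (-6120 + 287) + 12329 = -5833 + 12329 = 6496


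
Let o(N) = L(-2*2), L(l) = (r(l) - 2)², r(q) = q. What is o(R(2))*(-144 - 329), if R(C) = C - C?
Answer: -17028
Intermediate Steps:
R(C) = 0
L(l) = (-2 + l)² (L(l) = (l - 2)² = (-2 + l)²)
o(N) = 36 (o(N) = (-2 - 2*2)² = (-2 - 4)² = (-6)² = 36)
o(R(2))*(-144 - 329) = 36*(-144 - 329) = 36*(-473) = -17028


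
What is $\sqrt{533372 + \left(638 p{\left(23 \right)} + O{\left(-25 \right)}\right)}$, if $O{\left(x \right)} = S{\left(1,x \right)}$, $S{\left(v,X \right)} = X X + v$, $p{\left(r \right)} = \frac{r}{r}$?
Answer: $6 \sqrt{14851} \approx 731.19$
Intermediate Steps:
$p{\left(r \right)} = 1$
$S{\left(v,X \right)} = v + X^{2}$ ($S{\left(v,X \right)} = X^{2} + v = v + X^{2}$)
$O{\left(x \right)} = 1 + x^{2}$
$\sqrt{533372 + \left(638 p{\left(23 \right)} + O{\left(-25 \right)}\right)} = \sqrt{533372 + \left(638 \cdot 1 + \left(1 + \left(-25\right)^{2}\right)\right)} = \sqrt{533372 + \left(638 + \left(1 + 625\right)\right)} = \sqrt{533372 + \left(638 + 626\right)} = \sqrt{533372 + 1264} = \sqrt{534636} = 6 \sqrt{14851}$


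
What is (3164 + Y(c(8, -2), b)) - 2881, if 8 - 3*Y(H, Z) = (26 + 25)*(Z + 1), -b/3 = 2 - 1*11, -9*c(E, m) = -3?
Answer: -571/3 ≈ -190.33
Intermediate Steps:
c(E, m) = ⅓ (c(E, m) = -⅑*(-3) = ⅓)
b = 27 (b = -3*(2 - 1*11) = -3*(2 - 11) = -3*(-9) = 27)
Y(H, Z) = -43/3 - 17*Z (Y(H, Z) = 8/3 - (26 + 25)*(Z + 1)/3 = 8/3 - 17*(1 + Z) = 8/3 - (51 + 51*Z)/3 = 8/3 + (-17 - 17*Z) = -43/3 - 17*Z)
(3164 + Y(c(8, -2), b)) - 2881 = (3164 + (-43/3 - 17*27)) - 2881 = (3164 + (-43/3 - 459)) - 2881 = (3164 - 1420/3) - 2881 = 8072/3 - 2881 = -571/3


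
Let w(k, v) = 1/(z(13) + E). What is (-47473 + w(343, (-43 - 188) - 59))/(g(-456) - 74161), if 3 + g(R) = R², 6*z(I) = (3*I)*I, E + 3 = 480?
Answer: -53312177/150225956 ≈ -0.35488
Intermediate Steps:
E = 477 (E = -3 + 480 = 477)
z(I) = I²/2 (z(I) = ((3*I)*I)/6 = (3*I²)/6 = I²/2)
w(k, v) = 2/1123 (w(k, v) = 1/((½)*13² + 477) = 1/((½)*169 + 477) = 1/(169/2 + 477) = 1/(1123/2) = 2/1123)
g(R) = -3 + R²
(-47473 + w(343, (-43 - 188) - 59))/(g(-456) - 74161) = (-47473 + 2/1123)/((-3 + (-456)²) - 74161) = -53312177/(1123*((-3 + 207936) - 74161)) = -53312177/(1123*(207933 - 74161)) = -53312177/1123/133772 = -53312177/1123*1/133772 = -53312177/150225956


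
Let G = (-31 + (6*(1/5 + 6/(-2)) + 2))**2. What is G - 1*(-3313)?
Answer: 135266/25 ≈ 5410.6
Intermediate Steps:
G = 52441/25 (G = (-31 + (6*(1*(1/5) + 6*(-1/2)) + 2))**2 = (-31 + (6*(1/5 - 3) + 2))**2 = (-31 + (6*(-14/5) + 2))**2 = (-31 + (-84/5 + 2))**2 = (-31 - 74/5)**2 = (-229/5)**2 = 52441/25 ≈ 2097.6)
G - 1*(-3313) = 52441/25 - 1*(-3313) = 52441/25 + 3313 = 135266/25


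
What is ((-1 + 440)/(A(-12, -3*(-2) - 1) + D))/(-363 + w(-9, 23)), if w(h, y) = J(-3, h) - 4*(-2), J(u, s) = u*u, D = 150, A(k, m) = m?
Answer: -439/53630 ≈ -0.0081857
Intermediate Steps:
J(u, s) = u²
w(h, y) = 17 (w(h, y) = (-3)² - 4*(-2) = 9 + 8 = 17)
((-1 + 440)/(A(-12, -3*(-2) - 1) + D))/(-363 + w(-9, 23)) = ((-1 + 440)/((-3*(-2) - 1) + 150))/(-363 + 17) = (439/((6 - 1) + 150))/(-346) = (439/(5 + 150))*(-1/346) = (439/155)*(-1/346) = -439/53630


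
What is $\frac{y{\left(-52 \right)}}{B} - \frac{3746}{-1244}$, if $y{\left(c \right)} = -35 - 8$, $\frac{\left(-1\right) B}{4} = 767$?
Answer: $\frac{2886555}{954148} \approx 3.0253$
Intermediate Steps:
$B = -3068$ ($B = \left(-4\right) 767 = -3068$)
$y{\left(c \right)} = -43$ ($y{\left(c \right)} = -35 - 8 = -43$)
$\frac{y{\left(-52 \right)}}{B} - \frac{3746}{-1244} = - \frac{43}{-3068} - \frac{3746}{-1244} = \left(-43\right) \left(- \frac{1}{3068}\right) - - \frac{1873}{622} = \frac{43}{3068} + \frac{1873}{622} = \frac{2886555}{954148}$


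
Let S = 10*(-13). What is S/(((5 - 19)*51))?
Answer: 65/357 ≈ 0.18207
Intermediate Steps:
S = -130
S/(((5 - 19)*51)) = -130*1/(51*(5 - 19)) = -130/((-14*51)) = -130/(-714) = -130*(-1/714) = 65/357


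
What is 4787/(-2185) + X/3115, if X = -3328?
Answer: -4436637/1361255 ≈ -3.2592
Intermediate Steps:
4787/(-2185) + X/3115 = 4787/(-2185) - 3328/3115 = 4787*(-1/2185) - 3328*1/3115 = -4787/2185 - 3328/3115 = -4436637/1361255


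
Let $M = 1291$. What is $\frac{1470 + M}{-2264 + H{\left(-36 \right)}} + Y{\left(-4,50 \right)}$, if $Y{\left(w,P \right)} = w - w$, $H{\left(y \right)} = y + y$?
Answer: $- \frac{2761}{2336} \approx -1.1819$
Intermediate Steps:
$H{\left(y \right)} = 2 y$
$Y{\left(w,P \right)} = 0$
$\frac{1470 + M}{-2264 + H{\left(-36 \right)}} + Y{\left(-4,50 \right)} = \frac{1470 + 1291}{-2264 + 2 \left(-36\right)} + 0 = \frac{2761}{-2264 - 72} + 0 = \frac{2761}{-2336} + 0 = 2761 \left(- \frac{1}{2336}\right) + 0 = - \frac{2761}{2336} + 0 = - \frac{2761}{2336}$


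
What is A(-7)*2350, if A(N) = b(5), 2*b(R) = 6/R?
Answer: 1410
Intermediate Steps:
b(R) = 3/R (b(R) = (6/R)/2 = 3/R)
A(N) = ⅗ (A(N) = 3/5 = 3*(⅕) = ⅗)
A(-7)*2350 = (⅗)*2350 = 1410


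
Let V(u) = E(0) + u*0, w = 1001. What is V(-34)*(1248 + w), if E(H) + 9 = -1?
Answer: -22490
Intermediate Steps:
E(H) = -10 (E(H) = -9 - 1 = -10)
V(u) = -10 (V(u) = -10 + u*0 = -10 + 0 = -10)
V(-34)*(1248 + w) = -10*(1248 + 1001) = -10*2249 = -22490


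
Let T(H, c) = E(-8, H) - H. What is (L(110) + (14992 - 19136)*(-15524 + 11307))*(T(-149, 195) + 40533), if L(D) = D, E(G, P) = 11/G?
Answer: 2843633942155/4 ≈ 7.1091e+11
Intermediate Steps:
T(H, c) = -11/8 - H (T(H, c) = 11/(-8) - H = 11*(-⅛) - H = -11/8 - H)
(L(110) + (14992 - 19136)*(-15524 + 11307))*(T(-149, 195) + 40533) = (110 + (14992 - 19136)*(-15524 + 11307))*((-11/8 - 1*(-149)) + 40533) = (110 - 4144*(-4217))*((-11/8 + 149) + 40533) = (110 + 17475248)*(1181/8 + 40533) = 17475358*(325445/8) = 2843633942155/4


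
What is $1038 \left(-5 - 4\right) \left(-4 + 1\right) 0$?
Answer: $0$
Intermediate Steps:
$1038 \left(-5 - 4\right) \left(-4 + 1\right) 0 = 1038 \left(-9\right) \left(-3\right) 0 = 1038 \cdot 27 \cdot 0 = 1038 \cdot 0 = 0$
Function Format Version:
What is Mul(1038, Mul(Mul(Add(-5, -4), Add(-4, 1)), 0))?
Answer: 0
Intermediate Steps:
Mul(1038, Mul(Mul(Add(-5, -4), Add(-4, 1)), 0)) = Mul(1038, Mul(Mul(-9, -3), 0)) = Mul(1038, Mul(27, 0)) = Mul(1038, 0) = 0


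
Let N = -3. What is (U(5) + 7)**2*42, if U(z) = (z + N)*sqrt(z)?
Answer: 2898 + 1176*sqrt(5) ≈ 5527.6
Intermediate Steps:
U(z) = sqrt(z)*(-3 + z) (U(z) = (z - 3)*sqrt(z) = (-3 + z)*sqrt(z) = sqrt(z)*(-3 + z))
(U(5) + 7)**2*42 = (sqrt(5)*(-3 + 5) + 7)**2*42 = (sqrt(5)*2 + 7)**2*42 = (2*sqrt(5) + 7)**2*42 = (7 + 2*sqrt(5))**2*42 = 42*(7 + 2*sqrt(5))**2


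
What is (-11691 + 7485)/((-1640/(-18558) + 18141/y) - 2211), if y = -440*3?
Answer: 17172088560/9082731673 ≈ 1.8906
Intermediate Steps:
y = -1320
(-11691 + 7485)/((-1640/(-18558) + 18141/y) - 2211) = (-11691 + 7485)/((-1640/(-18558) + 18141/(-1320)) - 2211) = -4206/((-1640*(-1/18558) + 18141*(-1/1320)) - 2211) = -4206/((820/9279 - 6047/440) - 2211) = -4206/(-55749313/4082760 - 2211) = -4206/(-9082731673/4082760) = -4206*(-4082760/9082731673) = 17172088560/9082731673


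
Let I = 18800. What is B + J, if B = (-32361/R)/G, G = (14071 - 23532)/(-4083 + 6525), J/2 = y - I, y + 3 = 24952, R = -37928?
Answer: 200586183601/16310764 ≈ 12298.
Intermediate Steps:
y = 24949 (y = -3 + 24952 = 24949)
J = 12298 (J = 2*(24949 - 1*18800) = 2*(24949 - 18800) = 2*6149 = 12298)
G = -9461/2442 ≈ -3.8743
B = -3592071/16310764 (B = (-32361/(-37928))/(-9461/2442) = -32361*(-1/37928)*(-2442/9461) = (32361/37928)*(-2442/9461) = -3592071/16310764 ≈ -0.22023)
B + J = -3592071/16310764 + 12298 = 200586183601/16310764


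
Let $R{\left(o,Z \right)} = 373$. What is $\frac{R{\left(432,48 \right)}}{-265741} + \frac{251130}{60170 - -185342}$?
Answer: $\frac{33321980677}{32621302196} \approx 1.0215$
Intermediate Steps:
$\frac{R{\left(432,48 \right)}}{-265741} + \frac{251130}{60170 - -185342} = \frac{373}{-265741} + \frac{251130}{60170 - -185342} = 373 \left(- \frac{1}{265741}\right) + \frac{251130}{60170 + 185342} = - \frac{373}{265741} + \frac{251130}{245512} = - \frac{373}{265741} + 251130 \cdot \frac{1}{245512} = - \frac{373}{265741} + \frac{125565}{122756} = \frac{33321980677}{32621302196}$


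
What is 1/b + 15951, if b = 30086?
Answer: 479901787/30086 ≈ 15951.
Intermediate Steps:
1/b + 15951 = 1/30086 + 15951 = 479901787/30086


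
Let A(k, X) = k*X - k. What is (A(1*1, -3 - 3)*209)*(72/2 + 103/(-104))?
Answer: -5326783/104 ≈ -51219.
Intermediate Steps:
A(k, X) = -k + X*k (A(k, X) = X*k - k = -k + X*k)
(A(1*1, -3 - 3)*209)*(72/2 + 103/(-104)) = (((1*1)*(-1 + (-3 - 3)))*209)*(72/2 + 103/(-104)) = ((1*(-1 - 6))*209)*(72*(½) + 103*(-1/104)) = ((1*(-7))*209)*(36 - 103/104) = -7*209*(3641/104) = -1463*3641/104 = -5326783/104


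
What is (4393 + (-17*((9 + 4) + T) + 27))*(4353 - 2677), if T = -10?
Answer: 7322444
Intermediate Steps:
(4393 + (-17*((9 + 4) + T) + 27))*(4353 - 2677) = (4393 + (-17*((9 + 4) - 10) + 27))*(4353 - 2677) = (4393 + (-17*(13 - 10) + 27))*1676 = (4393 + (-17*3 + 27))*1676 = (4393 + (-51 + 27))*1676 = (4393 - 24)*1676 = 4369*1676 = 7322444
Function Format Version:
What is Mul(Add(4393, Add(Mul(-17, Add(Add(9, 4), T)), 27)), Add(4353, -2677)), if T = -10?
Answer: 7322444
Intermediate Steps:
Mul(Add(4393, Add(Mul(-17, Add(Add(9, 4), T)), 27)), Add(4353, -2677)) = Mul(Add(4393, Add(Mul(-17, Add(Add(9, 4), -10)), 27)), Add(4353, -2677)) = Mul(Add(4393, Add(Mul(-17, Add(13, -10)), 27)), 1676) = Mul(Add(4393, Add(Mul(-17, 3), 27)), 1676) = Mul(Add(4393, Add(-51, 27)), 1676) = Mul(Add(4393, -24), 1676) = Mul(4369, 1676) = 7322444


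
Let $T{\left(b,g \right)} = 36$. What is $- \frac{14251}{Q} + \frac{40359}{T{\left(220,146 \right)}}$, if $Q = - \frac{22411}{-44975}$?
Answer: $- \frac{7389769517}{268932} \approx -27478.0$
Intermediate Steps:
$Q = \frac{22411}{44975}$ ($Q = \left(-22411\right) \left(- \frac{1}{44975}\right) = \frac{22411}{44975} \approx 0.4983$)
$- \frac{14251}{Q} + \frac{40359}{T{\left(220,146 \right)}} = - \frac{14251}{\frac{22411}{44975}} + \frac{40359}{36} = \left(-14251\right) \frac{44975}{22411} + 40359 \cdot \frac{1}{36} = - \frac{640938725}{22411} + \frac{13453}{12} = - \frac{7389769517}{268932}$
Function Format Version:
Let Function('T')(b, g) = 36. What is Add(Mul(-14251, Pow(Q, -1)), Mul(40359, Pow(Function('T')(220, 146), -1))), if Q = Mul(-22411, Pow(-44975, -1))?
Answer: Rational(-7389769517, 268932) ≈ -27478.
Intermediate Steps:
Q = Rational(22411, 44975) (Q = Mul(-22411, Rational(-1, 44975)) = Rational(22411, 44975) ≈ 0.49830)
Add(Mul(-14251, Pow(Q, -1)), Mul(40359, Pow(Function('T')(220, 146), -1))) = Add(Mul(-14251, Pow(Rational(22411, 44975), -1)), Mul(40359, Pow(36, -1))) = Add(Mul(-14251, Rational(44975, 22411)), Mul(40359, Rational(1, 36))) = Add(Rational(-640938725, 22411), Rational(13453, 12)) = Rational(-7389769517, 268932)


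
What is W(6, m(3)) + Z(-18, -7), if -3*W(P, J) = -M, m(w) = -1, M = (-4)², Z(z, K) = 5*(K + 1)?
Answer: -74/3 ≈ -24.667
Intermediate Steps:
Z(z, K) = 5 + 5*K (Z(z, K) = 5*(1 + K) = 5 + 5*K)
M = 16
W(P, J) = 16/3 (W(P, J) = -(-1)*16/3 = -⅓*(-16) = 16/3)
W(6, m(3)) + Z(-18, -7) = 16/3 + (5 + 5*(-7)) = 16/3 + (5 - 35) = 16/3 - 30 = -74/3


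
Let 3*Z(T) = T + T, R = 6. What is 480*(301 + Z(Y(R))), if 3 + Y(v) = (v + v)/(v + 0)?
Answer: 144160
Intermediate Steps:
Y(v) = -1 (Y(v) = -3 + (v + v)/(v + 0) = -3 + (2*v)/v = -3 + 2 = -1)
Z(T) = 2*T/3 (Z(T) = (T + T)/3 = (2*T)/3 = 2*T/3)
480*(301 + Z(Y(R))) = 480*(301 + (⅔)*(-1)) = 480*(301 - ⅔) = 480*(901/3) = 144160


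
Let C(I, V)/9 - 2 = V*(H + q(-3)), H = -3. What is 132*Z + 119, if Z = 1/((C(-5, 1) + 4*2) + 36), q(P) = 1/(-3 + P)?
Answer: 8237/67 ≈ 122.94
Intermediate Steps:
C(I, V) = 18 - 57*V/2 (C(I, V) = 18 + 9*(V*(-3 + 1/(-3 - 3))) = 18 + 9*(V*(-3 + 1/(-6))) = 18 + 9*(V*(-3 - ⅙)) = 18 + 9*(V*(-19/6)) = 18 + 9*(-19*V/6) = 18 - 57*V/2)
Z = 2/67 (Z = 1/(((18 - 57/2*1) + 4*2) + 36) = 1/(((18 - 57/2) + 8) + 36) = 1/((-21/2 + 8) + 36) = 1/(-5/2 + 36) = 1/(67/2) = 2/67 ≈ 0.029851)
132*Z + 119 = 132*(2/67) + 119 = 264/67 + 119 = 8237/67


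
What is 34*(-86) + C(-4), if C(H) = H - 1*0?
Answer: -2928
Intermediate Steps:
C(H) = H (C(H) = H + 0 = H)
34*(-86) + C(-4) = 34*(-86) - 4 = -2924 - 4 = -2928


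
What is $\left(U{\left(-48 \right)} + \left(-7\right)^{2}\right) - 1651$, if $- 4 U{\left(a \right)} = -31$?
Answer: $- \frac{6377}{4} \approx -1594.3$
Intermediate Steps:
$U{\left(a \right)} = \frac{31}{4}$ ($U{\left(a \right)} = \left(- \frac{1}{4}\right) \left(-31\right) = \frac{31}{4}$)
$\left(U{\left(-48 \right)} + \left(-7\right)^{2}\right) - 1651 = \left(\frac{31}{4} + \left(-7\right)^{2}\right) - 1651 = \left(\frac{31}{4} + 49\right) - 1651 = \frac{227}{4} - 1651 = - \frac{6377}{4}$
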